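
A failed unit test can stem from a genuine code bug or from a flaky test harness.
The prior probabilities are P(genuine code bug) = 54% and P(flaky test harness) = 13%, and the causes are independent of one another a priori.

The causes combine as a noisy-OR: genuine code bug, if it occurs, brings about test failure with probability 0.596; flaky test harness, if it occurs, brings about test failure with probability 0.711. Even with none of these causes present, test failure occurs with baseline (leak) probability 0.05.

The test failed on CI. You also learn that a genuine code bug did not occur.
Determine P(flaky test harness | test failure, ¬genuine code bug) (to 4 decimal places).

Under noisy-OR, P(test failure | causes) = 1 − (1−0.05)·∏(1−qᵢ) over the active causes.
By total probability over both values of flaky test harness:
  P(test failure | ¬genuine code bug) = 0.05×0.87 + 0.72545×0.13
        = 0.043500 + 0.094309 = 0.137809
Keeping only the flaky test harness-present terms gives 0.094309, so
  P(flaky test harness | test failure, ¬genuine code bug) = 0.094309 / 0.137809 ≈ 0.6843

P(flaky test harness | test failure, ¬genuine code bug) ≈ 0.6843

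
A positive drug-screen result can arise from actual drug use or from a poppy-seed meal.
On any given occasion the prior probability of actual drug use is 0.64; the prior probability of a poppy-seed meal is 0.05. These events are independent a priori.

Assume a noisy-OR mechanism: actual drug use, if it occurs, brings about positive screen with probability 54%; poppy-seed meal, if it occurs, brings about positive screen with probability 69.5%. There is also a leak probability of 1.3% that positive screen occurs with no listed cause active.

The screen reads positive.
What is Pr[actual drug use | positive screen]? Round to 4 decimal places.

Under noisy-OR, P(positive screen | causes) = 1 − (1−0.013)·∏(1−qᵢ) over the active causes.
For the numerator, keep only actual drug use=true terms: 0.331956 + 0.027569 = 0.359525
Denominator P(positive screen): 0.013*0.36*0.95 + 0.698965*0.36*0.05 + 0.54598*0.64*0.95 + 0.861524*0.64*0.05 = 0.376552
Posterior = 0.359525 / 0.376552 ≈ 0.9548

Pr[actual drug use | positive screen] ≈ 0.9548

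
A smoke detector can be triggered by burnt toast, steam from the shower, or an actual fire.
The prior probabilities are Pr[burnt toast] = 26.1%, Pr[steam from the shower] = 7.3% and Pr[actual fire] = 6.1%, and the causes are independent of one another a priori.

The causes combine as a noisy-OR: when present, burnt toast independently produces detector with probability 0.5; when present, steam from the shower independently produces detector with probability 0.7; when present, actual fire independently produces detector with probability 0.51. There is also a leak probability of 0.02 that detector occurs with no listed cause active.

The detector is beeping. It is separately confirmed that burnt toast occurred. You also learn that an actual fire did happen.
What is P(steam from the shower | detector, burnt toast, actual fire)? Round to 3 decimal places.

Under noisy-OR, P(detector | causes) = 1 − (1−0.02)·∏(1−qᵢ) over the active causes.
Enumerate both values of steam from the shower and weight by the priors:
  P(detector | burnt toast, actual fire) = 0.7599·0.927 + 0.92797·0.073
        = 0.704427 + 0.067742 = 0.772169
Configurations with steam from the shower contribute 0.067742, so
  P(steam from the shower | detector, burnt toast, actual fire) = 0.067742 / 0.772169 ≈ 0.088

P(steam from the shower | detector, burnt toast, actual fire) ≈ 0.088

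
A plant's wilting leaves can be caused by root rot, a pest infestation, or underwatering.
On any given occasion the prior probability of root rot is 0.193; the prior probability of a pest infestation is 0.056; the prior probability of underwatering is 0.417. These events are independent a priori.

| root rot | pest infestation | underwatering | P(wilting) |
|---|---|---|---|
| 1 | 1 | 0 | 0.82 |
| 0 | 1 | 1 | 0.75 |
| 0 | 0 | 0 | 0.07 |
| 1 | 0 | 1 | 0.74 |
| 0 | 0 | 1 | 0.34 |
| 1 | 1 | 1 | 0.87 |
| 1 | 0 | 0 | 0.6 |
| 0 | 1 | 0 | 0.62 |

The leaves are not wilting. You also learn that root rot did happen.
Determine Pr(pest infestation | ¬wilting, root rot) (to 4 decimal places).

Pr(pest infestation | ¬wilting, root rot) ≈ 0.0269

Numerator (weight on configurations with pest infestation): 0.005877 + 0.003036 = 0.008913
Normalizer over all consistent configurations: 0.4*0.944*0.583 + 0.26*0.944*0.417 + 0.18*0.056*0.583 + 0.13*0.056*0.417 = 0.331402
P(pest infestation | ¬wilting, root rot) = 0.008913/0.331402 ≈ 0.0269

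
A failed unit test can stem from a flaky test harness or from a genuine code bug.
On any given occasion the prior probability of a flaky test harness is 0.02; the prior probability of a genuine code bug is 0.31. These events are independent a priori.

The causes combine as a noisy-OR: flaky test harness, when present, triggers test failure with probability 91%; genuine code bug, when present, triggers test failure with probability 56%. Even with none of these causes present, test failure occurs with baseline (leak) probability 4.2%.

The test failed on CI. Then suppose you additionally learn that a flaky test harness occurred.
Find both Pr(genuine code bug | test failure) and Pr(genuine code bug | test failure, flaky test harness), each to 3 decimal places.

Pr(genuine code bug | test failure) ≈ 0.816; Pr(genuine code bug | test failure, flaky test harness) ≈ 0.321

Under noisy-OR, P(test failure | causes) = 1 − (1−0.042)·∏(1−qᵢ) over the active causes.
Weight on genuine code bug=true, given the evidence: 0.175742 + 0.005965 = 0.181707
Normalizer over all consistent configurations: 0.042·0.98·0.69 + 0.57848·0.98·0.31 + 0.91378·0.02·0.69 + 0.962063·0.02·0.31 = 0.222717
P(genuine code bug | test failure) = 0.181707/0.222717 ≈ 0.816

Now also conditioning on flaky test harness=true:
By total probability over both values of genuine code bug:
  P(test failure | flaky test harness) = 0.91378*0.69 + 0.962063*0.31
        = 0.630508 + 0.298240 = 0.928748
Configurations with genuine code bug contribute 0.298240, so
  P(genuine code bug | test failure, flaky test harness) = 0.298240 / 0.928748 ≈ 0.321
The drop from 0.816 to 0.321 is the explaining-away (discounting) effect.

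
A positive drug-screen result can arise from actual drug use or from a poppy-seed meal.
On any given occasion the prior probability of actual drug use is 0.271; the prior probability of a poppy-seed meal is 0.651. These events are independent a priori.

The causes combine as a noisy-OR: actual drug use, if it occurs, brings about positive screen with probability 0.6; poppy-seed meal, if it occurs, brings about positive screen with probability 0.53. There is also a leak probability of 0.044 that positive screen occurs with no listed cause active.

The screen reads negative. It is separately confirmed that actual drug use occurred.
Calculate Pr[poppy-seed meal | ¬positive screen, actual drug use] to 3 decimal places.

Pr[poppy-seed meal | ¬positive screen, actual drug use] ≈ 0.467

Under noisy-OR, P(positive screen | causes) = 1 − (1−0.044)·∏(1−qᵢ) over the active causes.
P(¬positive screen | actual drug use) = 0.3824×0.349 + 0.179728×0.651 = 0.133458 + 0.117003 = 0.250461
The poppy-seed meal-present share is 0.179728×0.651 = 0.117003.
P(poppy-seed meal | ¬positive screen, actual drug use) = 0.117003 / 0.250461 ≈ 0.467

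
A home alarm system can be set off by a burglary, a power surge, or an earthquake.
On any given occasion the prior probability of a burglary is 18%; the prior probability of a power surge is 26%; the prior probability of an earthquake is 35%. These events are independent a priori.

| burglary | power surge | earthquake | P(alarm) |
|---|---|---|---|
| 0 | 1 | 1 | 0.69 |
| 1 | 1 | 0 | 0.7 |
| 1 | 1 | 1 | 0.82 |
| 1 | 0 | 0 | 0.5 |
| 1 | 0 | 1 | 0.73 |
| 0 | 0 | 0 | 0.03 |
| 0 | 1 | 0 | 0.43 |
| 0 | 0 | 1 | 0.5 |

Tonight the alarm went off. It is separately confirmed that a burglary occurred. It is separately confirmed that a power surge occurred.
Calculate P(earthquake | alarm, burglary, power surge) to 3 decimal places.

P(earthquake | alarm, burglary, power surge) ≈ 0.387

P(alarm | burglary, power surge) = 0.7*0.65 + 0.82*0.35 = 0.455000 + 0.287000 = 0.742000
Of this, 0.287000 comes from 0.82*0.35 (the earthquake=true cases).
So P(earthquake | alarm, burglary, power surge) = 0.287000/0.742000 ≈ 0.387.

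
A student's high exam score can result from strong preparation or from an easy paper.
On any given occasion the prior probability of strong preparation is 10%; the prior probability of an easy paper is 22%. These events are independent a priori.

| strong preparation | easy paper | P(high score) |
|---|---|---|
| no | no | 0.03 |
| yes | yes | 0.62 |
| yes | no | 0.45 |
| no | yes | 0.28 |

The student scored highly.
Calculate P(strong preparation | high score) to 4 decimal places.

P(strong preparation | high score) ≈ 0.3892

Numerator (weight on configurations with strong preparation): 0.035100 + 0.013640 = 0.048740
The normalizing constant is 0.03×0.9×0.78 + 0.28×0.9×0.22 + 0.45×0.1×0.78 + 0.62×0.1×0.22 = 0.125240
Posterior = 0.048740 / 0.125240 ≈ 0.3892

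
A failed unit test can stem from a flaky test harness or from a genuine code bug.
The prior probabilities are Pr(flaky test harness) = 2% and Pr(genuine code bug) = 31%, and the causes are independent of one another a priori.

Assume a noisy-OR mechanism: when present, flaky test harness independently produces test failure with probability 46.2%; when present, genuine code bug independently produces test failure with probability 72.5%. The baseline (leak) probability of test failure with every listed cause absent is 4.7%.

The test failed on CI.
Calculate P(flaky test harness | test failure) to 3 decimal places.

P(flaky test harness | test failure) ≈ 0.045

Under noisy-OR, P(test failure | causes) = 1 − (1−0.047)·∏(1−qᵢ) over the active causes.
P(test failure) = 0.047×0.98×0.69 + 0.737925×0.98×0.31 + 0.487286×0.02×0.69 + 0.859004×0.02×0.31 = 0.031781 + 0.224182 + 0.006725 + 0.005326 = 0.268014
Of this, 0.012051 comes from 0.006725 + 0.005326 (the flaky test harness=true cases).
So P(flaky test harness | test failure) = 0.012051/0.268014 ≈ 0.045.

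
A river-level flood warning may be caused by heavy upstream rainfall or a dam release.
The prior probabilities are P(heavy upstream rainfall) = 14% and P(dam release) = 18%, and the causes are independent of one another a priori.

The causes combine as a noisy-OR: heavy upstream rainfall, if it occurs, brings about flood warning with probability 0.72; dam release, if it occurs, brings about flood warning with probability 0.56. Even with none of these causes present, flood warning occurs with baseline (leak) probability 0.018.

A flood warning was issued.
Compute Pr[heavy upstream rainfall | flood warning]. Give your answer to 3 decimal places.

Under noisy-OR, P(flood warning | causes) = 1 − (1−0.018)·∏(1−qᵢ) over the active causes.
P(flood warning) = 0.018·0.86·0.82 + 0.56792·0.86·0.18 + 0.72504·0.14·0.82 + 0.879018·0.14·0.18 = 0.012694 + 0.087914 + 0.083235 + 0.022151 = 0.205994
Of this, 0.105386 comes from 0.083235 + 0.022151 (the heavy upstream rainfall=true cases).
P(heavy upstream rainfall | flood warning) = 0.105386 / 0.205994 ≈ 0.512

Pr[heavy upstream rainfall | flood warning] ≈ 0.512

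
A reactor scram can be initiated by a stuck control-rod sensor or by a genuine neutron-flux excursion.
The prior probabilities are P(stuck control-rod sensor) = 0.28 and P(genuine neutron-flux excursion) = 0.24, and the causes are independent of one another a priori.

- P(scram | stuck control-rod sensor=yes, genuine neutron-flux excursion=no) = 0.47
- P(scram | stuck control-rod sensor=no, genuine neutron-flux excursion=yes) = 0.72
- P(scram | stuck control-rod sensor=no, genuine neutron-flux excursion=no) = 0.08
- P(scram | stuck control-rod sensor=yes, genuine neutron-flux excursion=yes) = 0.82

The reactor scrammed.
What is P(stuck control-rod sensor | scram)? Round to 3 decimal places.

P(stuck control-rod sensor | scram) ≈ 0.480

P(scram) = 0.08·0.72·0.76 + 0.72·0.72·0.24 + 0.47·0.28·0.76 + 0.82·0.28·0.24 = 0.043776 + 0.124416 + 0.100016 + 0.055104 = 0.323312
Restricting to configurations with stuck control-rod sensor present: 0.100016 + 0.055104 = 0.155120.
P(stuck control-rod sensor | scram) = 0.155120 / 0.323312 ≈ 0.480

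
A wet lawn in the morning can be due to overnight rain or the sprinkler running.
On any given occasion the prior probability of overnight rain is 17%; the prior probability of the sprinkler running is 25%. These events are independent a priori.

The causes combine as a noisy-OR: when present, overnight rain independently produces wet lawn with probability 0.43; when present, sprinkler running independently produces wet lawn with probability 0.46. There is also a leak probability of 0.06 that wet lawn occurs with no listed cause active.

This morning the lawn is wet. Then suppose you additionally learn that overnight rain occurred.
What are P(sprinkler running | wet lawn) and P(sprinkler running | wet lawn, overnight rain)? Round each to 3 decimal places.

P(sprinkler running | wet lawn) ≈ 0.578; P(sprinkler running | wet lawn, overnight rain) ≈ 0.338

Under noisy-OR, P(wet lawn | causes) = 1 − (1−0.06)·∏(1−qᵢ) over the active causes.
By total probability over the 4 (overnight rain, sprinkler running) configurations:
  P(wet lawn) = 0.06×0.83×0.75 + 0.4924×0.83×0.25 + 0.4642×0.17×0.75 + 0.710668×0.17×0.25
        = 0.037350 + 0.102173 + 0.059186 + 0.030203 = 0.228912
The terms with sprinkler running present sum to 0.132376, so
  P(sprinkler running | wet lawn) = 0.132376 / 0.228912 ≈ 0.578

Now also conditioning on overnight rain=true:
Sum P(wet lawn|·) weighted by the priors over both values of sprinkler running:
  P(wet lawn | overnight rain) = 0.4642*0.75 + 0.710668*0.25
        = 0.348150 + 0.177667 = 0.525817
Keeping only the sprinkler running-present terms gives 0.177667, so
  P(sprinkler running | wet lawn, overnight rain) = 0.177667 / 0.525817 ≈ 0.338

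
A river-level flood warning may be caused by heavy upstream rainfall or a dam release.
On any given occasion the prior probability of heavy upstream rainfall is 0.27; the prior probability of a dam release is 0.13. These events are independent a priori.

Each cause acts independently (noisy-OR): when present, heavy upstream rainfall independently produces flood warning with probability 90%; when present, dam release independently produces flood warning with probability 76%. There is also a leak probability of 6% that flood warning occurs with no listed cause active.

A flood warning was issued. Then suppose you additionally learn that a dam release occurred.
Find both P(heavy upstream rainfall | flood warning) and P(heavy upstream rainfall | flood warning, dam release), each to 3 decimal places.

Under noisy-OR, P(flood warning | causes) = 1 − (1−0.06)·∏(1−qᵢ) over the active causes.
P(flood warning) = 0.06·0.73·0.87 + 0.7744·0.73·0.13 + 0.906·0.27·0.87 + 0.97744·0.27·0.13 = 0.038106 + 0.073491 + 0.212819 + 0.034308 = 0.358724
Restricting to configurations with heavy upstream rainfall present: 0.212819 + 0.034308 = 0.247127.
Hence the posterior is 0.247127/0.358724 ≈ 0.689.

With the extra evidence:
P(flood warning | dam release) = 0.7744*0.73 + 0.97744*0.27 = 0.565312 + 0.263909 = 0.829221
Restricting to configurations with heavy upstream rainfall present: 0.97744*0.27 = 0.263909.
P(heavy upstream rainfall | flood warning, dam release) = 0.263909 / 0.829221 ≈ 0.318

P(heavy upstream rainfall | flood warning) ≈ 0.689; P(heavy upstream rainfall | flood warning, dam release) ≈ 0.318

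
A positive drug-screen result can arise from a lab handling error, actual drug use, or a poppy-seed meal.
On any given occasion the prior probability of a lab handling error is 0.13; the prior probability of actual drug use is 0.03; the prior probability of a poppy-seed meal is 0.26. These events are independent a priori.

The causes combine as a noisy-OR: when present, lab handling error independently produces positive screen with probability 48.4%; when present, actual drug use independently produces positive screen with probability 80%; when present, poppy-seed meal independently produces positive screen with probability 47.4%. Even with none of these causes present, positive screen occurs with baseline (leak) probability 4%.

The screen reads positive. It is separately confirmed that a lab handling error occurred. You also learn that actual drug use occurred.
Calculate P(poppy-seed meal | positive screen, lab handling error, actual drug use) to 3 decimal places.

Under noisy-OR, P(positive screen | causes) = 1 − (1−0.04)·∏(1−qᵢ) over the active causes.
Weight on poppy-seed meal=true, given the evidence: 0.947888*0.26 = 0.246451
The normalizing constant is 0.900928*0.74 + 0.947888*0.26 = 0.913138
Posterior = 0.246451 / 0.913138 ≈ 0.270

P(poppy-seed meal | positive screen, lab handling error, actual drug use) ≈ 0.270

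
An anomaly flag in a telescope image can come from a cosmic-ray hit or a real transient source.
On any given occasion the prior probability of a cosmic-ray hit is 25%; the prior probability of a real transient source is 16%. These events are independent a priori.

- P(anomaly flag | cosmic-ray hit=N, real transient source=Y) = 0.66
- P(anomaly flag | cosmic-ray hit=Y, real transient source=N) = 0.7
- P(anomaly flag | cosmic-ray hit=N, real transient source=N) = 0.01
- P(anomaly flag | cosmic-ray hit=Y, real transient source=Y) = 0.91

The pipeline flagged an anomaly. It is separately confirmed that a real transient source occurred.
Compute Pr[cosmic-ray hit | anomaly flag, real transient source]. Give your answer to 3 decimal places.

Pr[cosmic-ray hit | anomaly flag, real transient source] ≈ 0.315

Enumerate both values of cosmic-ray hit and weight by the priors:
  P(anomaly flag | real transient source) = 0.66×0.75 + 0.91×0.25
        = 0.495000 + 0.227500 = 0.722500
Keeping only the cosmic-ray hit-present terms gives 0.227500, so
  P(cosmic-ray hit | anomaly flag, real transient source) = 0.227500 / 0.722500 ≈ 0.315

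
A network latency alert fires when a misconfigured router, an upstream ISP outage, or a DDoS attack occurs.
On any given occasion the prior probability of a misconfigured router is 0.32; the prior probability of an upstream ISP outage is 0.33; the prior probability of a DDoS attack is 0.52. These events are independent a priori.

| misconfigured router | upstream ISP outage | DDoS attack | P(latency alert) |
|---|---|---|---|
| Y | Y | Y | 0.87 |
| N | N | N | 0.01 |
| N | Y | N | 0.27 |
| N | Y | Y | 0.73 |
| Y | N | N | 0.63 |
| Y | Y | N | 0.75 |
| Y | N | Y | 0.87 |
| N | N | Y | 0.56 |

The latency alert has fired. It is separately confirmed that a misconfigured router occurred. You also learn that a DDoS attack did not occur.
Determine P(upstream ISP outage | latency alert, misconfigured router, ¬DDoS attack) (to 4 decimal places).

P(upstream ISP outage | latency alert, misconfigured router, ¬DDoS attack) ≈ 0.3696

P(latency alert | misconfigured router, ¬DDoS attack) = 0.63·0.67 + 0.75·0.33 = 0.422100 + 0.247500 = 0.669600
Of this, 0.247500 comes from 0.75·0.33 (the upstream ISP outage=true cases).
Hence the posterior is 0.247500/0.669600 ≈ 0.3696.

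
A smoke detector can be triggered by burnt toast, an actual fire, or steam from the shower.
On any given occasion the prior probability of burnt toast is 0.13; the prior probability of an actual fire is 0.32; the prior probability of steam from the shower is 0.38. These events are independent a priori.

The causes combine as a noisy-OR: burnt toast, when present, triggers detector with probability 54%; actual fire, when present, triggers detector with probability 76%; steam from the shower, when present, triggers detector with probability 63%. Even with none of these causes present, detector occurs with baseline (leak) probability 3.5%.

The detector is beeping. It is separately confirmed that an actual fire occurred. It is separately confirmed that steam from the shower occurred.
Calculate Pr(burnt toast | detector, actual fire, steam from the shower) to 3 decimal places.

Under noisy-OR, P(detector | causes) = 1 − (1−0.035)·∏(1−qᵢ) over the active causes.
Weight on burnt toast=true, given the evidence: 0.960582*0.13 = 0.124876
Denominator P(detector | actual fire, steam from the shower): 0.914308*0.87 + 0.960582*0.13 = 0.920324
Posterior = 0.124876 / 0.920324 ≈ 0.136

Pr(burnt toast | detector, actual fire, steam from the shower) ≈ 0.136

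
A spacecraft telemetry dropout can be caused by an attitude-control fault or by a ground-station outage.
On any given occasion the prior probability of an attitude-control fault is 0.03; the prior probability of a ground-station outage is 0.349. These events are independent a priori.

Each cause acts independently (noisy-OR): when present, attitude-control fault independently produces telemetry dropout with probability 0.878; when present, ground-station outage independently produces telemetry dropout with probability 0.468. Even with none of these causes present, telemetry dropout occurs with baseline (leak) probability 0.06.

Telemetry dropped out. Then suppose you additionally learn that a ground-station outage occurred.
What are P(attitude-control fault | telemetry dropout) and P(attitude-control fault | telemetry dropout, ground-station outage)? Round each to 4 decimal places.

Under noisy-OR, P(telemetry dropout | causes) = 1 − (1−0.06)·∏(1−qᵢ) over the active causes.
Enumerate the 4 (attitude-control fault, ground-station outage) configurations and weight by the priors:
  P(telemetry dropout) = 0.06×0.97×0.651 + 0.49992×0.97×0.349 + 0.88532×0.03×0.651 + 0.93899×0.03×0.349
        = 0.037888 + 0.169238 + 0.017290 + 0.009831 = 0.234247
Keeping only the attitude-control fault-present terms gives 0.027121, so
  P(attitude-control fault | telemetry dropout) = 0.027121 / 0.234247 ≈ 0.1158

Now also conditioning on ground-station outage=true:
Weight on attitude-control fault=true, given the evidence: 0.93899×0.03 = 0.028170
Denominator P(telemetry dropout | ground-station outage): 0.49992×0.97 + 0.93899×0.03 = 0.513092
Posterior = 0.028170 / 0.513092 ≈ 0.0549

P(attitude-control fault | telemetry dropout) ≈ 0.1158; P(attitude-control fault | telemetry dropout, ground-station outage) ≈ 0.0549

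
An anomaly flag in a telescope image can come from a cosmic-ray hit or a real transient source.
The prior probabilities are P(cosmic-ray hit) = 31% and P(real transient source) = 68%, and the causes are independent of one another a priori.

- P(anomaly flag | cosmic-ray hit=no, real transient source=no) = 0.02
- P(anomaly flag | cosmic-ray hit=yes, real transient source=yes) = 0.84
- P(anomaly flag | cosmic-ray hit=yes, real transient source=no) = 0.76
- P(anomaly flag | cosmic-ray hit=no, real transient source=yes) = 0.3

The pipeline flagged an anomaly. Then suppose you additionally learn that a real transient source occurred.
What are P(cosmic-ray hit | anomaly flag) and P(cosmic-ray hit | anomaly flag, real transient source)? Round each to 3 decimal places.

Enumerate the 4 (cosmic-ray hit, real transient source) configurations and weight by the priors:
  P(anomaly flag) = 0.02*0.69*0.32 + 0.3*0.69*0.68 + 0.76*0.31*0.32 + 0.84*0.31*0.68
        = 0.004416 + 0.140760 + 0.075392 + 0.177072 = 0.397640
Keeping only the cosmic-ray hit-present terms gives 0.252464, so
  P(cosmic-ray hit | anomaly flag) = 0.252464 / 0.397640 ≈ 0.635

Now also conditioning on real transient source=true:
Enumerate both values of cosmic-ray hit and weight by the priors:
  P(anomaly flag | real transient source) = 0.3*0.69 + 0.84*0.31
        = 0.207000 + 0.260400 = 0.467400
The terms with cosmic-ray hit present sum to 0.260400, so
  P(cosmic-ray hit | anomaly flag, real transient source) = 0.260400 / 0.467400 ≈ 0.557
This is intercausal reasoning (explaining away): once real transient source accounts for the anomaly flag, cosmic-ray hit becomes less likely.

P(cosmic-ray hit | anomaly flag) ≈ 0.635; P(cosmic-ray hit | anomaly flag, real transient source) ≈ 0.557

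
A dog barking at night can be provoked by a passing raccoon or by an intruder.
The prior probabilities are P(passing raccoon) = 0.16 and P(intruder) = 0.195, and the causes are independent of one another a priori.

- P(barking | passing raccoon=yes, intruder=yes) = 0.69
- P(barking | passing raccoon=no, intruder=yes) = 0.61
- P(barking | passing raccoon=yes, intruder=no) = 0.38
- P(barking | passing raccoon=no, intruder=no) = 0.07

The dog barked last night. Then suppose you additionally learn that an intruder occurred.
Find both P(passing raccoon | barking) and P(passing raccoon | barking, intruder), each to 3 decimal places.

P(passing raccoon | barking) ≈ 0.324; P(passing raccoon | barking, intruder) ≈ 0.177

By total probability over the 4 (passing raccoon, intruder) configurations:
  P(barking) = 0.07·0.84·0.805 + 0.61·0.84·0.195 + 0.38·0.16·0.805 + 0.69·0.16·0.195
        = 0.047334 + 0.099918 + 0.048944 + 0.021528 = 0.217724
Configurations with passing raccoon contribute 0.070472, so
  P(passing raccoon | barking) = 0.070472 / 0.217724 ≈ 0.324

Now condition on the additional information:
P(barking | intruder) = 0.61*0.84 + 0.69*0.16 = 0.512400 + 0.110400 = 0.622800
Of this, 0.110400 comes from 0.69*0.16 (the passing raccoon=true cases).
P(passing raccoon | barking, intruder) = 0.110400 / 0.622800 ≈ 0.177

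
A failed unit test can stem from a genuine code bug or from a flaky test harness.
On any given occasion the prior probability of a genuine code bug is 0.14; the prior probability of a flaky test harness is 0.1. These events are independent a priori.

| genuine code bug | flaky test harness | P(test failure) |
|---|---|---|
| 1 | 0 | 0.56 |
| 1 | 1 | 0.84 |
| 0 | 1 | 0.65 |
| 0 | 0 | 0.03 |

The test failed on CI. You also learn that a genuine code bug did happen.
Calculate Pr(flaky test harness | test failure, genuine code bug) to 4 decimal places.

For the numerator, keep only flaky test harness=true terms: 0.84×0.1 = 0.084000
The normalizing constant is 0.56×0.9 + 0.84×0.1 = 0.588000
P(flaky test harness | test failure, genuine code bug) = 0.084000/0.588000 ≈ 0.1429

Pr(flaky test harness | test failure, genuine code bug) ≈ 0.1429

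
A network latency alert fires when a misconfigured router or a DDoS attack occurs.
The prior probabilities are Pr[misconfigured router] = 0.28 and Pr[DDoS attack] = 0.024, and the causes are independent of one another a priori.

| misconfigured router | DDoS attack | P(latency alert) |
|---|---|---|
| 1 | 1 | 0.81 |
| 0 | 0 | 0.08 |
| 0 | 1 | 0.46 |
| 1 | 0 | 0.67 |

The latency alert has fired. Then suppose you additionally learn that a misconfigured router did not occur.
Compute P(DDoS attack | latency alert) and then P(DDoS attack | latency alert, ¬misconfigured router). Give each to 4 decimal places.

Weight on DDoS attack=true, given the evidence: 0.007949 + 0.005443 = 0.013392
The normalizing constant is 0.08×0.72×0.976 + 0.46×0.72×0.024 + 0.67×0.28×0.976 + 0.81×0.28×0.024 = 0.252708
P(DDoS attack | latency alert) = 0.013392/0.252708 ≈ 0.0530

With the extra evidence:
P(latency alert | ¬misconfigured router) = 0.08·0.976 + 0.46·0.024 = 0.078080 + 0.011040 = 0.089120
Of this, 0.011040 comes from 0.46·0.024 (the DDoS attack=true cases).
P(DDoS attack | latency alert, ¬misconfigured router) = 0.011040 / 0.089120 ≈ 0.1239
With misconfigured router excluded, DDoS attack must carry more of the explanatory weight for the latency alert.

P(DDoS attack | latency alert) ≈ 0.0530; P(DDoS attack | latency alert, ¬misconfigured router) ≈ 0.1239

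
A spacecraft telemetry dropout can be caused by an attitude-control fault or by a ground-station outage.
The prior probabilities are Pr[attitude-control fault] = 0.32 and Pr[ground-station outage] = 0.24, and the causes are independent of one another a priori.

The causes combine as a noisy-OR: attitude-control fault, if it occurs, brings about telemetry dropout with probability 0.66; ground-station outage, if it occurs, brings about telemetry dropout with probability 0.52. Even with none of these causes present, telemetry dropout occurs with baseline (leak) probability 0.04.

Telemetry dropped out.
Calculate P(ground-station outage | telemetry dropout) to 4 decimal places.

Under noisy-OR, P(telemetry dropout | causes) = 1 − (1−0.04)·∏(1−qᵢ) over the active causes.
By total probability over the 4 (attitude-control fault, ground-station outage) configurations:
  P(telemetry dropout) = 0.04×0.68×0.76 + 0.5392×0.68×0.24 + 0.6736×0.32×0.76 + 0.843328×0.32×0.24
        = 0.020672 + 0.087997 + 0.163820 + 0.064768 = 0.337257
Keeping only the ground-station outage-present terms gives 0.152765, so
  P(ground-station outage | telemetry dropout) = 0.152765 / 0.337257 ≈ 0.4530

P(ground-station outage | telemetry dropout) ≈ 0.4530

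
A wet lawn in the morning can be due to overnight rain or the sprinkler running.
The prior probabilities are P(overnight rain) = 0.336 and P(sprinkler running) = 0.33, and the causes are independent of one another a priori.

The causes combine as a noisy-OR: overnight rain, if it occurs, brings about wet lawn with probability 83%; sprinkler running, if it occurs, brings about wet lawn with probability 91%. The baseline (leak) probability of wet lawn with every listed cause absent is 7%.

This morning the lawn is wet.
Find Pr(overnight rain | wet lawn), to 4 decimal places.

Pr(overnight rain | wet lawn) ≈ 0.5630

Under noisy-OR, P(wet lawn | causes) = 1 − (1−0.07)·∏(1−qᵢ) over the active causes.
By total probability over the 4 (overnight rain, sprinkler running) configurations:
  P(wet lawn) = 0.07*0.664*0.67 + 0.9163*0.664*0.33 + 0.8419*0.336*0.67 + 0.985771*0.336*0.33
        = 0.031142 + 0.200780 + 0.189529 + 0.109302 = 0.530753
Keeping only the overnight rain-present terms gives 0.298831, so
  P(overnight rain | wet lawn) = 0.298831 / 0.530753 ≈ 0.5630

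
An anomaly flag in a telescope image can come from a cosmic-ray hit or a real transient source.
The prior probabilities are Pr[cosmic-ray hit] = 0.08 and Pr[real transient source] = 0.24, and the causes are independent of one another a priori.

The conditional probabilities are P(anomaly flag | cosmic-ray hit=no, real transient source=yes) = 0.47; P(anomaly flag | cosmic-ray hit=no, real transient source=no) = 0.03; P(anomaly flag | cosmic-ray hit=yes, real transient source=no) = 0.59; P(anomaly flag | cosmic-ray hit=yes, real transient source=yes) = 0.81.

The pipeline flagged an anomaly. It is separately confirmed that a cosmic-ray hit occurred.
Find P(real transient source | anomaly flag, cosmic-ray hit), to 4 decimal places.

By total probability over both values of real transient source:
  P(anomaly flag | cosmic-ray hit) = 0.59×0.76 + 0.81×0.24
        = 0.448400 + 0.194400 = 0.642800
Configurations with real transient source contribute 0.194400, so
  P(real transient source | anomaly flag, cosmic-ray hit) = 0.194400 / 0.642800 ≈ 0.3024

P(real transient source | anomaly flag, cosmic-ray hit) ≈ 0.3024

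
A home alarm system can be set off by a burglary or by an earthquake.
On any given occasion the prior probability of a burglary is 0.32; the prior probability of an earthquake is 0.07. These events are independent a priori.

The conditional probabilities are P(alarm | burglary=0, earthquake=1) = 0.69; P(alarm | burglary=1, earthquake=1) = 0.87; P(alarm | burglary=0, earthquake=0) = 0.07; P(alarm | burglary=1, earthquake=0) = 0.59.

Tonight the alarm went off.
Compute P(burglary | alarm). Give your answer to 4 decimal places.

For the numerator, keep only burglary=true terms: 0.175584 + 0.019488 = 0.195072
The normalizing constant is 0.07·0.68·0.93 + 0.69·0.68·0.07 + 0.59·0.32·0.93 + 0.87·0.32·0.07 = 0.272184
Posterior = 0.195072 / 0.272184 ≈ 0.7167

P(burglary | alarm) ≈ 0.7167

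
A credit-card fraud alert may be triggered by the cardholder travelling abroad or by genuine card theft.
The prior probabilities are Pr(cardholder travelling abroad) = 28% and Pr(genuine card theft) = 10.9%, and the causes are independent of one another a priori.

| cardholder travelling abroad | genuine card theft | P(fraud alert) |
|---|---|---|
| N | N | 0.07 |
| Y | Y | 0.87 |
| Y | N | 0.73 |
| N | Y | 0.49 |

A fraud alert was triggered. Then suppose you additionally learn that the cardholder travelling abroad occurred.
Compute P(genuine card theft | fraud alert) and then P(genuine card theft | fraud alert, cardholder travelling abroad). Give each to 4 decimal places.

P(genuine card theft | fraud alert) ≈ 0.2226; P(genuine card theft | fraud alert, cardholder travelling abroad) ≈ 0.1272

P(fraud alert) = 0.07×0.72×0.891 + 0.49×0.72×0.109 + 0.73×0.28×0.891 + 0.87×0.28×0.109 = 0.044906 + 0.038455 + 0.182120 + 0.026552 = 0.292033
Of this, 0.065007 comes from 0.038455 + 0.026552 (the genuine card theft=true cases).
Hence the posterior is 0.065007/0.292033 ≈ 0.2226.

Now condition on the additional information:
P(fraud alert | cardholder travelling abroad) = 0.73×0.891 + 0.87×0.109 = 0.650430 + 0.094830 = 0.745260
The genuine card theft-present share is 0.87×0.109 = 0.094830.
So P(genuine card theft | fraud alert, cardholder travelling abroad) = 0.094830/0.745260 ≈ 0.1272.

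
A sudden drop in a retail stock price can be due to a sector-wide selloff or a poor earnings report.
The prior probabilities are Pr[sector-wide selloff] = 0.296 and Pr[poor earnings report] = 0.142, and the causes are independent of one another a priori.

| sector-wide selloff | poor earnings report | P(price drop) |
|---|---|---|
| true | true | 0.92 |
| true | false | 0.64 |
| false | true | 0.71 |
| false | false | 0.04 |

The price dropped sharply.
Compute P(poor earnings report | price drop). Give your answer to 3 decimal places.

P(poor earnings report | price drop) ≈ 0.370

P(price drop) = 0.04·0.704·0.858 + 0.71·0.704·0.142 + 0.64·0.296·0.858 + 0.92·0.296·0.142 = 0.024161 + 0.070977 + 0.162540 + 0.038669 = 0.296347
The poor earnings report-present share is 0.070977 + 0.038669 = 0.109646.
Hence the posterior is 0.109646/0.296347 ≈ 0.370.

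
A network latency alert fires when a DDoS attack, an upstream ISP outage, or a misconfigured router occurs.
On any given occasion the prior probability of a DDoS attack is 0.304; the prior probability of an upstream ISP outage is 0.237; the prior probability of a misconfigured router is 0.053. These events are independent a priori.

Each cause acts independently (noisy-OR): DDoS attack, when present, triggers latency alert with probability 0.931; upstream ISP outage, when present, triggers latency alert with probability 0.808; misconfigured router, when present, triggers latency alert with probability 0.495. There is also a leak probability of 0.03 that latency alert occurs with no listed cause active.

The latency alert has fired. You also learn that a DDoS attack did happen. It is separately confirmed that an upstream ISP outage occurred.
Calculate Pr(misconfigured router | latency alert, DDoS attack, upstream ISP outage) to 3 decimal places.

Pr(misconfigured router | latency alert, DDoS attack, upstream ISP outage) ≈ 0.053

Under noisy-OR, P(latency alert | causes) = 1 − (1−0.03)·∏(1−qᵢ) over the active causes.
Enumerate both values of misconfigured router and weight by the priors:
  P(latency alert | DDoS attack, upstream ISP outage) = 0.987149×0.947 + 0.99351×0.053
        = 0.934830 + 0.052656 = 0.987486
Keeping only the misconfigured router-present terms gives 0.052656, so
  P(misconfigured router | latency alert, DDoS attack, upstream ISP outage) = 0.052656 / 0.987486 ≈ 0.053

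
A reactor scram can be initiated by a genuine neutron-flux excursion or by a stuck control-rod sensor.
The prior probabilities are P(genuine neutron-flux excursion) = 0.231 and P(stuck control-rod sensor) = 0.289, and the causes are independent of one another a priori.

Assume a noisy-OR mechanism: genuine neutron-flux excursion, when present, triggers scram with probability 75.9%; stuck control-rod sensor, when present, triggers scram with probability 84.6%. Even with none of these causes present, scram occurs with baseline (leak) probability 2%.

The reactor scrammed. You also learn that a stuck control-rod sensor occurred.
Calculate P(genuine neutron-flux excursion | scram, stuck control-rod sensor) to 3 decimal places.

Under noisy-OR, P(scram | causes) = 1 − (1−0.02)·∏(1−qᵢ) over the active causes.
For the numerator, keep only genuine neutron-flux excursion=true terms: 0.963628*0.231 = 0.222598
Denominator P(scram | stuck control-rod sensor): 0.84908*0.769 + 0.963628*0.231 = 0.875541
Posterior = 0.222598 / 0.875541 ≈ 0.254

P(genuine neutron-flux excursion | scram, stuck control-rod sensor) ≈ 0.254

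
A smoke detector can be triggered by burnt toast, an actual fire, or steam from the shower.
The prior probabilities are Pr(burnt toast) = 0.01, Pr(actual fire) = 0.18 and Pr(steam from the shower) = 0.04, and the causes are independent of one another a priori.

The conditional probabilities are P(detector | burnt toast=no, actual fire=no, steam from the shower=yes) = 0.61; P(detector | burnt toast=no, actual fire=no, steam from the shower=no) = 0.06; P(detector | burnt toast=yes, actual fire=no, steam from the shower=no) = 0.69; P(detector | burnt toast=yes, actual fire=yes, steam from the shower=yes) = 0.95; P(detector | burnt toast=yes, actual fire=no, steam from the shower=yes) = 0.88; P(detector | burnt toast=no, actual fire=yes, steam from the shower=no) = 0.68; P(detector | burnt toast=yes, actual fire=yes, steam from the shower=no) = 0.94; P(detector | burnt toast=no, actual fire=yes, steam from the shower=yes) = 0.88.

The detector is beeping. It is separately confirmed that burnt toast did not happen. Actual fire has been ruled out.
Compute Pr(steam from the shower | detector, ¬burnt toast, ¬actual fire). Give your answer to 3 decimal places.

Weight on steam from the shower=true, given the evidence: 0.61·0.04 = 0.024400
Normalizer over all consistent configurations: 0.06·0.96 + 0.61·0.04 = 0.082000
P(steam from the shower | detector, ¬burnt toast, ¬actual fire) = 0.024400/0.082000 ≈ 0.298

Pr(steam from the shower | detector, ¬burnt toast, ¬actual fire) ≈ 0.298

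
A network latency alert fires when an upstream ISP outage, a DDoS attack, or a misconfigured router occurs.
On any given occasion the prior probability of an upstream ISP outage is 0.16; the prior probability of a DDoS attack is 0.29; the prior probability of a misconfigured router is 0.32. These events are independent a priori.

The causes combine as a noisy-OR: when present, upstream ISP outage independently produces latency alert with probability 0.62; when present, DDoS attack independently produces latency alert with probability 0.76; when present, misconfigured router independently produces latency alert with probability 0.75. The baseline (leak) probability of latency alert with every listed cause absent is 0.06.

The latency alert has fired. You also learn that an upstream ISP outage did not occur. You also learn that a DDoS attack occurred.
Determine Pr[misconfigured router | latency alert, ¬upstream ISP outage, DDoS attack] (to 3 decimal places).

Under noisy-OR, P(latency alert | causes) = 1 − (1−0.06)·∏(1−qᵢ) over the active causes.
For the numerator, keep only misconfigured router=true terms: 0.9436·0.32 = 0.301952
Normalizer over all consistent configurations: 0.7744·0.68 + 0.9436·0.32 = 0.828544
Posterior = 0.301952 / 0.828544 ≈ 0.364

Pr[misconfigured router | latency alert, ¬upstream ISP outage, DDoS attack] ≈ 0.364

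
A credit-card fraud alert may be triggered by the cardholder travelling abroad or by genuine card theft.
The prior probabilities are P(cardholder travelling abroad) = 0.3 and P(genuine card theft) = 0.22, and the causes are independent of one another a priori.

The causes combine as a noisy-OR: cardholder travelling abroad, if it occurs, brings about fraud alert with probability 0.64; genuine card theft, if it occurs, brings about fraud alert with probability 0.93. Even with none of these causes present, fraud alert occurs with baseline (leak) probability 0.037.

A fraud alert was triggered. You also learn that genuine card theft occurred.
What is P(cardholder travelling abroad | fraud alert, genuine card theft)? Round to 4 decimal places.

Under noisy-OR, P(fraud alert | causes) = 1 − (1−0.037)·∏(1−qᵢ) over the active causes.
P(fraud alert | genuine card theft) = 0.93259×0.7 + 0.975732×0.3 = 0.652813 + 0.292720 = 0.945533
Restricting to configurations with cardholder travelling abroad present: 0.975732×0.3 = 0.292720.
Hence the posterior is 0.292720/0.945533 ≈ 0.3096.

P(cardholder travelling abroad | fraud alert, genuine card theft) ≈ 0.3096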